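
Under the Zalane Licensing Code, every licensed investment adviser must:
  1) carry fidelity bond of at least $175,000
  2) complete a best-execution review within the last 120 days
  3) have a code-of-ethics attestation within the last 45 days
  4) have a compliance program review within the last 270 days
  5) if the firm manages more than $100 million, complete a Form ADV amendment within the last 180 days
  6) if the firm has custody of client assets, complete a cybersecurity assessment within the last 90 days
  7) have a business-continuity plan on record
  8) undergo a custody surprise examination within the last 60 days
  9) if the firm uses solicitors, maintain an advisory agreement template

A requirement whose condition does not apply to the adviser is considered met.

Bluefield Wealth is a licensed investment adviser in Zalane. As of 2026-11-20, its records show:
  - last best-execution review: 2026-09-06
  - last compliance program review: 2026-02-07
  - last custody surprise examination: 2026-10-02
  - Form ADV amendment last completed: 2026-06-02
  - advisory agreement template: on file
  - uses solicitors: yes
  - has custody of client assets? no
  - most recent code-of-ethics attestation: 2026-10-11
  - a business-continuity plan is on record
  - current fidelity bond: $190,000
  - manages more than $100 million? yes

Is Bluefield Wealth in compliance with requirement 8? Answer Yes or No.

8. custody surprise examination 49 days ago vs limit 60 → met

Yes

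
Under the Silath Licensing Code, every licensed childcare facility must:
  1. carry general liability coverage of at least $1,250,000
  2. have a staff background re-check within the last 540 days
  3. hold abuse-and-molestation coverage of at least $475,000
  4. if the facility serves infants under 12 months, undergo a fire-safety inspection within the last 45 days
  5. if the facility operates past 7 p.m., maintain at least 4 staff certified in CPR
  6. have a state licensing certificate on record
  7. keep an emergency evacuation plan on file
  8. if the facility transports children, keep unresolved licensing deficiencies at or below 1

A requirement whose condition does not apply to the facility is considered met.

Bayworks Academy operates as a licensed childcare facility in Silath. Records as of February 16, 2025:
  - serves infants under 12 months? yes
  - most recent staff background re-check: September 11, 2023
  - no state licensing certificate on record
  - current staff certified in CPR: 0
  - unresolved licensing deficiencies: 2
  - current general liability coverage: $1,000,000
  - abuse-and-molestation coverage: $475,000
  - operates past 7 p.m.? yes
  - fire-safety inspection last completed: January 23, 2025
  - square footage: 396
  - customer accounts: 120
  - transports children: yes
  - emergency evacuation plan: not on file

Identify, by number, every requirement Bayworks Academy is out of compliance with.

1, 5, 6, 7, 8

1. general liability coverage $1,000,000 < $1,250,000 → not met
2. staff background re-check 524 days ago vs limit 540 → met
3. abuse-and-molestation coverage $475,000 ≥ $475,000 → met
4. condition 'serves infants under 12 months' holds; fire-safety inspection 24 days ago vs limit 45 → met
5. condition 'operates past 7 p.m.' holds; staff certified in CPR 0 < 4 → not met
6. state licensing certificate absent → not met
7. emergency evacuation plan absent → not met
8. condition 'transports children' holds; unresolved licensing deficiencies 2 > 1 → not met
Not met: 1, 5, 6, 7, 8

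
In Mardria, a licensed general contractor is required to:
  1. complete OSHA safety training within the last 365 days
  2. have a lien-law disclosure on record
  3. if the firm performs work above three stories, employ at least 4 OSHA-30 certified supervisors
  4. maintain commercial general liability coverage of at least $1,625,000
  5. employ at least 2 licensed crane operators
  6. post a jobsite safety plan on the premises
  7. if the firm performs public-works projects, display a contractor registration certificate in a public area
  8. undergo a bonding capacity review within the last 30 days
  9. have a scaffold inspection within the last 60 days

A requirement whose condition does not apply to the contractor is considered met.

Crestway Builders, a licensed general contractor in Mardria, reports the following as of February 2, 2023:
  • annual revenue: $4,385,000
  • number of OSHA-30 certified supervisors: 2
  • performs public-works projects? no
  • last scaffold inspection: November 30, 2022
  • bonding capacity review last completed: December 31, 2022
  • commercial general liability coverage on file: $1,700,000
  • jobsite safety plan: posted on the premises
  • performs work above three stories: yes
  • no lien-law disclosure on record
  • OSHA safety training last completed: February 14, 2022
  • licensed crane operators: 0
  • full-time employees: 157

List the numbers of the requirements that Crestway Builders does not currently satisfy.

1. OSHA safety training 353 days ago vs limit 365 → met
2. lien-law disclosure absent → not met
3. condition 'performs work above three stories' holds; OSHA-30 certified supervisors 2 < 4 → not met
4. commercial general liability coverage $1,700,000 ≥ $1,625,000 → met
5. licensed crane operators 0 < 2 → not met
6. jobsite safety plan present → met
7. condition 'performs public-works projects' does not hold → requirement n/a → met
8. bonding capacity review 33 days ago vs limit 30 → not met
9. scaffold inspection 64 days ago vs limit 60 → not met
Not met: 2, 3, 5, 8, 9

2, 3, 5, 8, 9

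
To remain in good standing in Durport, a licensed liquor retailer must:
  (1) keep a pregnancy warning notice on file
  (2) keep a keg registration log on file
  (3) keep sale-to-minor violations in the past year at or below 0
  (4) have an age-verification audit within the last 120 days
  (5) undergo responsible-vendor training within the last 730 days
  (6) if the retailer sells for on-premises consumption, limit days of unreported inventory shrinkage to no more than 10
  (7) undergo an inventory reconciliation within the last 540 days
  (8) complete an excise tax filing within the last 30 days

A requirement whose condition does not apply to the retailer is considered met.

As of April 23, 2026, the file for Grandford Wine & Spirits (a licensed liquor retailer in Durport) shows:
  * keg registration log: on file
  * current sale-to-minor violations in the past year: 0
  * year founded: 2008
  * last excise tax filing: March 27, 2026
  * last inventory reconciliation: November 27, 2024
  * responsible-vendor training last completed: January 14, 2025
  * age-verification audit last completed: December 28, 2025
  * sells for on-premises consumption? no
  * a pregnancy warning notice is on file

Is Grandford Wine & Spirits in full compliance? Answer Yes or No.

Yes

1. pregnancy warning notice present → met
2. keg registration log present → met
3. sale-to-minor violations in the past year 0 ≤ 0 → met
4. age-verification audit 116 days ago vs limit 120 → met
5. responsible-vendor training 464 days ago vs limit 730 → met
6. condition 'sells for on-premises consumption' does not hold → requirement n/a → met
7. inventory reconciliation 512 days ago vs limit 540 → met
8. excise tax filing 27 days ago vs limit 30 → met
All met.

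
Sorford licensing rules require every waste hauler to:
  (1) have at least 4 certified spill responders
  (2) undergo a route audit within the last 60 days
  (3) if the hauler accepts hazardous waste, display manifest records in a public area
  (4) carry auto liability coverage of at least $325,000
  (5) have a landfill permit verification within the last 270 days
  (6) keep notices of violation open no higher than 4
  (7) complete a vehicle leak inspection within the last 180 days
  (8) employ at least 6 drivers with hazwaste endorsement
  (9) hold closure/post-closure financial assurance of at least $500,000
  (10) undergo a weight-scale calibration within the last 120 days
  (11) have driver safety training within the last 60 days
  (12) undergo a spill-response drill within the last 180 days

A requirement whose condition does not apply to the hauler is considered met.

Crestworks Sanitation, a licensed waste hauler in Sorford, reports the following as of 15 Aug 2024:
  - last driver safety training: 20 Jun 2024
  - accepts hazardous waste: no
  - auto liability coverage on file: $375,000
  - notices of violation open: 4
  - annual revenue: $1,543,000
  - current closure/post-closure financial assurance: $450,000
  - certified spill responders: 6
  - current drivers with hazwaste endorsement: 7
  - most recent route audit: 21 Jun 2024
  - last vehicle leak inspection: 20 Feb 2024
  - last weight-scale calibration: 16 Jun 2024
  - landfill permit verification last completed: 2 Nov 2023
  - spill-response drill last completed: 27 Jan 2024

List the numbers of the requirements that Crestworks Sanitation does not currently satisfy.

1. certified spill responders 6 ≥ 4 → met
2. route audit 55 days ago vs limit 60 → met
3. condition 'accepts hazardous waste' does not hold → requirement n/a → met
4. auto liability coverage $375,000 ≥ $325,000 → met
5. landfill permit verification 287 days ago vs limit 270 → not met
6. notices of violation open 4 ≤ 4 → met
7. vehicle leak inspection 177 days ago vs limit 180 → met
8. drivers with hazwaste endorsement 7 ≥ 6 → met
9. closure/post-closure financial assurance $450,000 < $500,000 → not met
10. weight-scale calibration 60 days ago vs limit 120 → met
11. driver safety training 56 days ago vs limit 60 → met
12. spill-response drill 201 days ago vs limit 180 → not met
Not met: 5, 9, 12

5, 9, 12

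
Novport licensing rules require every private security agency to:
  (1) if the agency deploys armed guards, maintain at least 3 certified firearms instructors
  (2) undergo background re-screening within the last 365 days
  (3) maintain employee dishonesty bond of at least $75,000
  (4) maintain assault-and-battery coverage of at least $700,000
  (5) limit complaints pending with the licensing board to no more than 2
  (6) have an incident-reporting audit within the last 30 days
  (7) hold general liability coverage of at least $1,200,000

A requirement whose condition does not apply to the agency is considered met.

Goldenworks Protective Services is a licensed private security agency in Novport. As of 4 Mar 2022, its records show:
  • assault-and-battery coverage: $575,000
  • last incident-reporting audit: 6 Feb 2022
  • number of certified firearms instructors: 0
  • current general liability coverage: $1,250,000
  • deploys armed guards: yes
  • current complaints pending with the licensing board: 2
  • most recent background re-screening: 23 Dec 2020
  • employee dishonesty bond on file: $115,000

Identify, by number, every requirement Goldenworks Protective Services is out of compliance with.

1. condition 'deploys armed guards' holds; certified firearms instructors 0 < 3 → not met
2. background re-screening 436 days ago vs limit 365 → not met
3. employee dishonesty bond $115,000 ≥ $75,000 → met
4. assault-and-battery coverage $575,000 < $700,000 → not met
5. complaints pending with the licensing board 2 ≤ 2 → met
6. incident-reporting audit 26 days ago vs limit 30 → met
7. general liability coverage $1,250,000 ≥ $1,200,000 → met
Not met: 1, 2, 4

1, 2, 4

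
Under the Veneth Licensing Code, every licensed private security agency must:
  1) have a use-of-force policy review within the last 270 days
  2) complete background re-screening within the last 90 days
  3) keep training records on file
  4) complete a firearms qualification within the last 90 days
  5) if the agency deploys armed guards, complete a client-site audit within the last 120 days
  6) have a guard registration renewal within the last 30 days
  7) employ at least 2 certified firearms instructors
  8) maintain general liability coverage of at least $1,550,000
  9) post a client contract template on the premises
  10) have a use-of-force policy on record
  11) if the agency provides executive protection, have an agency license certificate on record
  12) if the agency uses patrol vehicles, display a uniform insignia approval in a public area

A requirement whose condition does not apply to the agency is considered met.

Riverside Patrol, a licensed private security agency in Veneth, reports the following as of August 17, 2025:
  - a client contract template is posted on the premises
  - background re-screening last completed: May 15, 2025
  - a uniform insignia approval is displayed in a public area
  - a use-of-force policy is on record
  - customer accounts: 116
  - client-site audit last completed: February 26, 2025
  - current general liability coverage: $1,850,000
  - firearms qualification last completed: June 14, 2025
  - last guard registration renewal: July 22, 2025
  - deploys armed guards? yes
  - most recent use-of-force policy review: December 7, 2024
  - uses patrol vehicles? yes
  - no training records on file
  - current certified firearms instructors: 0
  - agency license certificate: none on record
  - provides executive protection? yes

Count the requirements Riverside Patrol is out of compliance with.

5

1. use-of-force policy review 253 days ago vs limit 270 → met
2. background re-screening 94 days ago vs limit 90 → not met
3. training records absent → not met
4. firearms qualification 64 days ago vs limit 90 → met
5. condition 'deploys armed guards' holds; client-site audit 172 days ago vs limit 120 → not met
6. guard registration renewal 26 days ago vs limit 30 → met
7. certified firearms instructors 0 < 2 → not met
8. general liability coverage $1,850,000 ≥ $1,550,000 → met
9. client contract template present → met
10. use-of-force policy present → met
11. condition 'provides executive protection' holds; agency license certificate absent → not met
12. condition 'uses patrol vehicles' holds; uniform insignia approval present → met
Not met: 5 of 12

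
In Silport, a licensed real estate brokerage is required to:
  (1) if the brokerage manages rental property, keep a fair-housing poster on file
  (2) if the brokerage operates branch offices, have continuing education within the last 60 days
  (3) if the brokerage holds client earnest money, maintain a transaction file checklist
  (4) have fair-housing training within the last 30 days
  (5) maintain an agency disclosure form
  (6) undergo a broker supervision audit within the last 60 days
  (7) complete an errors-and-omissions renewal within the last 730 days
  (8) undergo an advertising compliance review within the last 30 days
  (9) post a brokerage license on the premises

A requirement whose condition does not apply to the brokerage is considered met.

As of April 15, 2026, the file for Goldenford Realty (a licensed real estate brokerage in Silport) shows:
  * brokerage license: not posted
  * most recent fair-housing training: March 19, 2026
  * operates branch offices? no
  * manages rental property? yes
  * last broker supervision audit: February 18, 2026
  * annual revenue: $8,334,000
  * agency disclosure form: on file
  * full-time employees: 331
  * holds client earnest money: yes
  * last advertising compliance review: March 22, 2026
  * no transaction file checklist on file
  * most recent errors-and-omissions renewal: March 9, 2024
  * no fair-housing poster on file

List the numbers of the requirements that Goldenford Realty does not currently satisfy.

1, 3, 7, 9

1. condition 'manages rental property' holds; fair-housing poster absent → not met
2. condition 'operates branch offices' does not hold → requirement n/a → met
3. condition 'holds client earnest money' holds; transaction file checklist absent → not met
4. fair-housing training 27 days ago vs limit 30 → met
5. agency disclosure form present → met
6. broker supervision audit 56 days ago vs limit 60 → met
7. errors-and-omissions renewal 767 days ago vs limit 730 → not met
8. advertising compliance review 24 days ago vs limit 30 → met
9. brokerage license absent → not met
Not met: 1, 3, 7, 9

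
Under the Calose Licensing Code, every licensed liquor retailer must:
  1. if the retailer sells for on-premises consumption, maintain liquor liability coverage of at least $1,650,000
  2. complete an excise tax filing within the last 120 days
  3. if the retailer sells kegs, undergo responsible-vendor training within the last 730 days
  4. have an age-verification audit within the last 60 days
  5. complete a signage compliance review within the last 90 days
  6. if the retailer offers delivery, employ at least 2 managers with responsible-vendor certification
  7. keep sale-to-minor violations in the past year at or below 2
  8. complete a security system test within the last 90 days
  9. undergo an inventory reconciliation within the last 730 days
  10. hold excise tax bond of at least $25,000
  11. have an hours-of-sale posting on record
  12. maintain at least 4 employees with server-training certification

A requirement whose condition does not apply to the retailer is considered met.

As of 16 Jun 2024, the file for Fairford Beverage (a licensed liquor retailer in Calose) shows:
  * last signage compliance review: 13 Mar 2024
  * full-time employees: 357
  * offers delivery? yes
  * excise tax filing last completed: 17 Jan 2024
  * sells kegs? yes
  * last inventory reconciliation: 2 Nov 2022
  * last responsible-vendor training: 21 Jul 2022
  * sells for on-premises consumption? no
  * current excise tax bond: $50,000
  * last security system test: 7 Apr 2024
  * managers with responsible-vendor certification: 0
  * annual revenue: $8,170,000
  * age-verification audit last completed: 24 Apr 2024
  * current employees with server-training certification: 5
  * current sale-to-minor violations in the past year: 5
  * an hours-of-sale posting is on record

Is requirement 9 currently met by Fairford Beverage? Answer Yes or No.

Yes

9. inventory reconciliation 592 days ago vs limit 730 → met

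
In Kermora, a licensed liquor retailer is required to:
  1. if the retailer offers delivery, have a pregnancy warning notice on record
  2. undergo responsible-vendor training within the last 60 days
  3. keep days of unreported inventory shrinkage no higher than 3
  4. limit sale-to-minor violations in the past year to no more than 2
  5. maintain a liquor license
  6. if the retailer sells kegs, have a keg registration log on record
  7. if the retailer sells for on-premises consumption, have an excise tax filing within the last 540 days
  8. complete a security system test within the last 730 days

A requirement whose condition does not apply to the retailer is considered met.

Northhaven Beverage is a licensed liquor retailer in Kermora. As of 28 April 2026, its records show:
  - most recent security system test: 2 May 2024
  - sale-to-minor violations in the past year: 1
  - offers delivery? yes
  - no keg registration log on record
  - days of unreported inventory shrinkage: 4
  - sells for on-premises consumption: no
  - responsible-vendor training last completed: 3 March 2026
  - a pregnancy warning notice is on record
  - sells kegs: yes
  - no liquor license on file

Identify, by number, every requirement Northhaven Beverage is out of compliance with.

1. condition 'offers delivery' holds; pregnancy warning notice present → met
2. responsible-vendor training 56 days ago vs limit 60 → met
3. days of unreported inventory shrinkage 4 > 3 → not met
4. sale-to-minor violations in the past year 1 ≤ 2 → met
5. liquor license absent → not met
6. condition 'sells kegs' holds; keg registration log absent → not met
7. condition 'sells for on-premises consumption' does not hold → requirement n/a → met
8. security system test 726 days ago vs limit 730 → met
Not met: 3, 5, 6

3, 5, 6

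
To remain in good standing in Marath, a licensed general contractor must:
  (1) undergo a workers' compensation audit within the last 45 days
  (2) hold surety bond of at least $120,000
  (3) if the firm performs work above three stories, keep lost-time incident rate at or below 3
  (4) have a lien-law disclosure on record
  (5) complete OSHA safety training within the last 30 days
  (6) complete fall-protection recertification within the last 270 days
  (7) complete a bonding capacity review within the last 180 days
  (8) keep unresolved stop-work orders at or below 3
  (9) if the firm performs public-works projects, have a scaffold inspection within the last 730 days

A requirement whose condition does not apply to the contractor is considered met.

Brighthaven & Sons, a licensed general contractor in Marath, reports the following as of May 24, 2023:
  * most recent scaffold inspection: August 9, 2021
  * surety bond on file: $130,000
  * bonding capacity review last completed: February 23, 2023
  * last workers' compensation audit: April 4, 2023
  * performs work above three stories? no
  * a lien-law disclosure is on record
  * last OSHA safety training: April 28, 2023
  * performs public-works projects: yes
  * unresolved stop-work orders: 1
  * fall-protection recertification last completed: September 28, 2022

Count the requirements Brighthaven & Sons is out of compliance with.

1. workers' compensation audit 50 days ago vs limit 45 → not met
2. surety bond $130,000 ≥ $120,000 → met
3. condition 'performs work above three stories' does not hold → requirement n/a → met
4. lien-law disclosure present → met
5. OSHA safety training 26 days ago vs limit 30 → met
6. fall-protection recertification 238 days ago vs limit 270 → met
7. bonding capacity review 90 days ago vs limit 180 → met
8. unresolved stop-work orders 1 ≤ 3 → met
9. condition 'performs public-works projects' holds; scaffold inspection 653 days ago vs limit 730 → met
Not met: 1 of 9

1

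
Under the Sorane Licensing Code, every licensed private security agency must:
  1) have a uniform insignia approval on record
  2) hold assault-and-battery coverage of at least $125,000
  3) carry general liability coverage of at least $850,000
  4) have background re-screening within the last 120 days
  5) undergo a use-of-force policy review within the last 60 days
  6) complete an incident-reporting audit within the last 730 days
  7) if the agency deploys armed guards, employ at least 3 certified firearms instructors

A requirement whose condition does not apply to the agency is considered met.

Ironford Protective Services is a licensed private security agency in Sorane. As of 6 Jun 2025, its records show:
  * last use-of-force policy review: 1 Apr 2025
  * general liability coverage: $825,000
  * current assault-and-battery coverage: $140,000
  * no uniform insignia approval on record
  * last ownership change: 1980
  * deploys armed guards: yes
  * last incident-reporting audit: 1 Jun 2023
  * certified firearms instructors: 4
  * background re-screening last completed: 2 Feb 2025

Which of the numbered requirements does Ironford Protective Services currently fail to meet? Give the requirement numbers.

1, 3, 4, 5, 6

1. uniform insignia approval absent → not met
2. assault-and-battery coverage $140,000 ≥ $125,000 → met
3. general liability coverage $825,000 < $850,000 → not met
4. background re-screening 124 days ago vs limit 120 → not met
5. use-of-force policy review 66 days ago vs limit 60 → not met
6. incident-reporting audit 736 days ago vs limit 730 → not met
7. condition 'deploys armed guards' holds; certified firearms instructors 4 ≥ 3 → met
Not met: 1, 3, 4, 5, 6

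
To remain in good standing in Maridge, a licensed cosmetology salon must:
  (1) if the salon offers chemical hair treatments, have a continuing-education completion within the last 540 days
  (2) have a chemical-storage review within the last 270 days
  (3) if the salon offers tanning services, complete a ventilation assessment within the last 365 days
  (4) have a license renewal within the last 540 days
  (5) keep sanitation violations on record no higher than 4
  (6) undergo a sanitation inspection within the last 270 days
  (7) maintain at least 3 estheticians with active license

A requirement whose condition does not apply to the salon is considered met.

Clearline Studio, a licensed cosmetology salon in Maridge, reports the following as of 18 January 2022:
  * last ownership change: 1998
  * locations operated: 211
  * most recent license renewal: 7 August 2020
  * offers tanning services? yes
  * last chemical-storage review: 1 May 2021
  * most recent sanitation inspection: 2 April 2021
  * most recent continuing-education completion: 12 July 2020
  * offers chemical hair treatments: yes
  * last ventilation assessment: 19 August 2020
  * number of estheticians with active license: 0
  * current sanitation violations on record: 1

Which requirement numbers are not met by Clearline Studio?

1, 3, 6, 7

1. condition 'offers chemical hair treatments' holds; continuing-education completion 555 days ago vs limit 540 → not met
2. chemical-storage review 262 days ago vs limit 270 → met
3. condition 'offers tanning services' holds; ventilation assessment 517 days ago vs limit 365 → not met
4. license renewal 529 days ago vs limit 540 → met
5. sanitation violations on record 1 ≤ 4 → met
6. sanitation inspection 291 days ago vs limit 270 → not met
7. estheticians with active license 0 < 3 → not met
Not met: 1, 3, 6, 7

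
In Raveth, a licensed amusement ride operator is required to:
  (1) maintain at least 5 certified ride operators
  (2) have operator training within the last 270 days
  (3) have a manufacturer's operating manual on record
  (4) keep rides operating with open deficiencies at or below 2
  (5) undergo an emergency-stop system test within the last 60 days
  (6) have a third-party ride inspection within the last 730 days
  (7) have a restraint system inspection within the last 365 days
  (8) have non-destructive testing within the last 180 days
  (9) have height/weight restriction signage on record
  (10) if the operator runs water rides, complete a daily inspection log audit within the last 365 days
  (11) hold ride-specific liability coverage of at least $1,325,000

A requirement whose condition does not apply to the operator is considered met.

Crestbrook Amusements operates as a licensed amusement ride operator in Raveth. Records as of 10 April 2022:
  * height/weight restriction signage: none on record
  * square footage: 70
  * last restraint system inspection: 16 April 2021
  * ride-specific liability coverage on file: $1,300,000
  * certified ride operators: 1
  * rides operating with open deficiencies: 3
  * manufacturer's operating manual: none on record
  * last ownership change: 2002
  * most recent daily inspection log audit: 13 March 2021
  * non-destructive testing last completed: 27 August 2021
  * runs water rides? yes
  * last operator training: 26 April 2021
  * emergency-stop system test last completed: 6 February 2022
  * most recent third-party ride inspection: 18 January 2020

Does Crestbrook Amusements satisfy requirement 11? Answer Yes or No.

11. ride-specific liability coverage $1,300,000 < $1,325,000 → not met

No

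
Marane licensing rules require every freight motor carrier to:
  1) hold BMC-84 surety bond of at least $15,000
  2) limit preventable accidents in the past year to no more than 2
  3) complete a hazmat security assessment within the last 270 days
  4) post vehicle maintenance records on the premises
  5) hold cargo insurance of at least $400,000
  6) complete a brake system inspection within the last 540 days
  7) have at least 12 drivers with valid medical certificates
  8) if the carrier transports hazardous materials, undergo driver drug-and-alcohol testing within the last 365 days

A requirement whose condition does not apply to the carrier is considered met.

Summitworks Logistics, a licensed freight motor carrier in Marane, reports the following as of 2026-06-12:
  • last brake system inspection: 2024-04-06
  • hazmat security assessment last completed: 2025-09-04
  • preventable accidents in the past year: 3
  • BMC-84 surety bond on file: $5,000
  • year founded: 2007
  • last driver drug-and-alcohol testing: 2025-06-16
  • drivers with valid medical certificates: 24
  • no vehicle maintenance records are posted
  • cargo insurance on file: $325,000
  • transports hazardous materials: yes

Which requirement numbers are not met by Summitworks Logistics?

1, 2, 3, 4, 5, 6

1. BMC-84 surety bond $5,000 < $15,000 → not met
2. preventable accidents in the past year 3 > 2 → not met
3. hazmat security assessment 281 days ago vs limit 270 → not met
4. vehicle maintenance records absent → not met
5. cargo insurance $325,000 < $400,000 → not met
6. brake system inspection 797 days ago vs limit 540 → not met
7. drivers with valid medical certificates 24 ≥ 12 → met
8. condition 'transports hazardous materials' holds; driver drug-and-alcohol testing 361 days ago vs limit 365 → met
Not met: 1, 2, 3, 4, 5, 6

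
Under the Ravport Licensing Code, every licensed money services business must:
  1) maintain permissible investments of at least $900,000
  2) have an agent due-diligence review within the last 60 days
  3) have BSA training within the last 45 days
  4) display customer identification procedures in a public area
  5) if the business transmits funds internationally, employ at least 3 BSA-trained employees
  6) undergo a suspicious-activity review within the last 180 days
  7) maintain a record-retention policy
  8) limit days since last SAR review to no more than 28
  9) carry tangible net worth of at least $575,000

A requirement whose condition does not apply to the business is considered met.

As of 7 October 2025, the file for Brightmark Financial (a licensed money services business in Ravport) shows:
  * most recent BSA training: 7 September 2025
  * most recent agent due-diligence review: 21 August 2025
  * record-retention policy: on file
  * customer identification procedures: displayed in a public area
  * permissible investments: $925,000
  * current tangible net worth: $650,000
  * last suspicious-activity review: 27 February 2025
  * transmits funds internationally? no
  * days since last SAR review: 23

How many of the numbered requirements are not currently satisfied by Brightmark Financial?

1. permissible investments $925,000 ≥ $900,000 → met
2. agent due-diligence review 47 days ago vs limit 60 → met
3. BSA training 30 days ago vs limit 45 → met
4. customer identification procedures present → met
5. condition 'transmits funds internationally' does not hold → requirement n/a → met
6. suspicious-activity review 222 days ago vs limit 180 → not met
7. record-retention policy present → met
8. days since last SAR review 23 ≤ 28 → met
9. tangible net worth $650,000 ≥ $575,000 → met
Not met: 1 of 9

1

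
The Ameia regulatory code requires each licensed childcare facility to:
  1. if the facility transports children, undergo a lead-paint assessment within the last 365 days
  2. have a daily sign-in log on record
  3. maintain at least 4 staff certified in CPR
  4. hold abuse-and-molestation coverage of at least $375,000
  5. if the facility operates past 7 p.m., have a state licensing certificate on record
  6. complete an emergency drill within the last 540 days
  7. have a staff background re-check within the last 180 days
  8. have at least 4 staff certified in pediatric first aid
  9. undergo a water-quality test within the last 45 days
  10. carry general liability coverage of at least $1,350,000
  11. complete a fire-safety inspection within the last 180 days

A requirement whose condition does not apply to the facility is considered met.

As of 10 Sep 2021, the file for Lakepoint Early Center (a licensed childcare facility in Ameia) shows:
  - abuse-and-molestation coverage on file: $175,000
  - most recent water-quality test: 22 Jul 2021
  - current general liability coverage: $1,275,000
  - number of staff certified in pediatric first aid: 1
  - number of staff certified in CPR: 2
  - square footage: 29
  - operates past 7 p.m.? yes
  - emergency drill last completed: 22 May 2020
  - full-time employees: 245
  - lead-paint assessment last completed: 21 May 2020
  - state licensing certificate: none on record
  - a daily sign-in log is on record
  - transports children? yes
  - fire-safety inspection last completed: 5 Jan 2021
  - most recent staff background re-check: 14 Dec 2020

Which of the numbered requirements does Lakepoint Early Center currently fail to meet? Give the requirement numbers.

1, 3, 4, 5, 7, 8, 9, 10, 11

1. condition 'transports children' holds; lead-paint assessment 477 days ago vs limit 365 → not met
2. daily sign-in log present → met
3. staff certified in CPR 2 < 4 → not met
4. abuse-and-molestation coverage $175,000 < $375,000 → not met
5. condition 'operates past 7 p.m.' holds; state licensing certificate absent → not met
6. emergency drill 476 days ago vs limit 540 → met
7. staff background re-check 270 days ago vs limit 180 → not met
8. staff certified in pediatric first aid 1 < 4 → not met
9. water-quality test 50 days ago vs limit 45 → not met
10. general liability coverage $1,275,000 < $1,350,000 → not met
11. fire-safety inspection 248 days ago vs limit 180 → not met
Not met: 1, 3, 4, 5, 7, 8, 9, 10, 11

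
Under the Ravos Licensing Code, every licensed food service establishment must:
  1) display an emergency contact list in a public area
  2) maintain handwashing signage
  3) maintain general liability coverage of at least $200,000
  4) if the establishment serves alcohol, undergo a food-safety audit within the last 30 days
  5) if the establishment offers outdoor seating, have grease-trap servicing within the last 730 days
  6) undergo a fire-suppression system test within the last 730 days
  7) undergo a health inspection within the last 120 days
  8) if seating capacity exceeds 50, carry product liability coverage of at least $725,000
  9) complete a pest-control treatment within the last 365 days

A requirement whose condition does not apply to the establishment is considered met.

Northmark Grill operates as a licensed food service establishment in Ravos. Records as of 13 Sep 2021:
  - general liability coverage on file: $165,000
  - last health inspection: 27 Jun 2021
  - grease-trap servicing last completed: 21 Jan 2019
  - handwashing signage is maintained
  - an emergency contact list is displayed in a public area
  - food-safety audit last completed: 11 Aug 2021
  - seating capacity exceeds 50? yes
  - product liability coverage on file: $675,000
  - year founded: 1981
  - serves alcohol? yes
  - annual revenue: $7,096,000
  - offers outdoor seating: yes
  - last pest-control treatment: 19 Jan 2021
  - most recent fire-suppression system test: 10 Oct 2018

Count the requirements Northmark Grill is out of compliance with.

5

1. emergency contact list present → met
2. handwashing signage present → met
3. general liability coverage $165,000 < $200,000 → not met
4. condition 'serves alcohol' holds; food-safety audit 33 days ago vs limit 30 → not met
5. condition 'offers outdoor seating' holds; grease-trap servicing 966 days ago vs limit 730 → not met
6. fire-suppression system test 1069 days ago vs limit 730 → not met
7. health inspection 78 days ago vs limit 120 → met
8. condition 'seating capacity exceeds 50' holds; product liability coverage $675,000 < $725,000 → not met
9. pest-control treatment 237 days ago vs limit 365 → met
Not met: 5 of 9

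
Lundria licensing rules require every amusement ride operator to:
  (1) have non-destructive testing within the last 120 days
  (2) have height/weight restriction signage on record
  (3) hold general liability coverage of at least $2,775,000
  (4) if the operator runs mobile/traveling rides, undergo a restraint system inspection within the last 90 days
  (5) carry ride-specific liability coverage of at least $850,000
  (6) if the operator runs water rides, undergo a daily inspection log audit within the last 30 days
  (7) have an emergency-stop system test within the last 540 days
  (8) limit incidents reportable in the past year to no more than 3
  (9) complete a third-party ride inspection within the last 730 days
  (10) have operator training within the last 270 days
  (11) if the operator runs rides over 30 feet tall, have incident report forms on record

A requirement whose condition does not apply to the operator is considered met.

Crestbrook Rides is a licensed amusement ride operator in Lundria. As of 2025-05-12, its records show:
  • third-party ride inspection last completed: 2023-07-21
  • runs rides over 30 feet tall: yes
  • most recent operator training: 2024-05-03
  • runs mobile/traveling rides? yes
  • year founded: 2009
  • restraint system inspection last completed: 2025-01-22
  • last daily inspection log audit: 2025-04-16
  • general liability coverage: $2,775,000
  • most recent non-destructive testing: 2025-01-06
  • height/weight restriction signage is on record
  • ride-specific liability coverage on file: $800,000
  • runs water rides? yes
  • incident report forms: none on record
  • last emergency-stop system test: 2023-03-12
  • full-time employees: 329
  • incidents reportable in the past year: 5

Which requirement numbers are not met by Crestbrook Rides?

1, 4, 5, 7, 8, 10, 11

1. non-destructive testing 126 days ago vs limit 120 → not met
2. height/weight restriction signage present → met
3. general liability coverage $2,775,000 ≥ $2,775,000 → met
4. condition 'runs mobile/traveling rides' holds; restraint system inspection 110 days ago vs limit 90 → not met
5. ride-specific liability coverage $800,000 < $850,000 → not met
6. condition 'runs water rides' holds; daily inspection log audit 26 days ago vs limit 30 → met
7. emergency-stop system test 792 days ago vs limit 540 → not met
8. incidents reportable in the past year 5 > 3 → not met
9. third-party ride inspection 661 days ago vs limit 730 → met
10. operator training 374 days ago vs limit 270 → not met
11. condition 'runs rides over 30 feet tall' holds; incident report forms absent → not met
Not met: 1, 4, 5, 7, 8, 10, 11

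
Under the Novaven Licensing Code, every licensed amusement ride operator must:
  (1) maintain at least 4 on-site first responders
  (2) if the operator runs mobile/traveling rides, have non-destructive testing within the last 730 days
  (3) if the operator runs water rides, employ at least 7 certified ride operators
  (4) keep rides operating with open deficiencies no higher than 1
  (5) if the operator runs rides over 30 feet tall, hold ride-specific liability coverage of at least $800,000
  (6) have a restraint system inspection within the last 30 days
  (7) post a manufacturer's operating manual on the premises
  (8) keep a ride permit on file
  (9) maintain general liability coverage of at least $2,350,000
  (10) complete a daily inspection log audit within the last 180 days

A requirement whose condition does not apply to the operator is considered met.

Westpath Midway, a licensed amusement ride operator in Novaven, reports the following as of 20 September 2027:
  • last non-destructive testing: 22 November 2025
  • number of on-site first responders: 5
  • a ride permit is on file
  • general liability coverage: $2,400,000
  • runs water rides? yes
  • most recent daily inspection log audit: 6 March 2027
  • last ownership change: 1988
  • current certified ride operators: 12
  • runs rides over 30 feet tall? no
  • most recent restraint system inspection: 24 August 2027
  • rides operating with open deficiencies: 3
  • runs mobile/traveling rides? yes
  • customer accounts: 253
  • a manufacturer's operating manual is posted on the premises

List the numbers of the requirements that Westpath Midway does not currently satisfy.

4, 10

1. on-site first responders 5 ≥ 4 → met
2. condition 'runs mobile/traveling rides' holds; non-destructive testing 667 days ago vs limit 730 → met
3. condition 'runs water rides' holds; certified ride operators 12 ≥ 7 → met
4. rides operating with open deficiencies 3 > 1 → not met
5. condition 'runs rides over 30 feet tall' does not hold → requirement n/a → met
6. restraint system inspection 27 days ago vs limit 30 → met
7. manufacturer's operating manual present → met
8. ride permit present → met
9. general liability coverage $2,400,000 ≥ $2,350,000 → met
10. daily inspection log audit 198 days ago vs limit 180 → not met
Not met: 4, 10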